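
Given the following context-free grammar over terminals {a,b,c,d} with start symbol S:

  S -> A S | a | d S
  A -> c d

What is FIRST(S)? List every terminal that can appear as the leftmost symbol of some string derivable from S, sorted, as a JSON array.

Compute FIRST by fixpoint:
iter 1:
  A via A→c d: +{c}
  S via S→A S: +{c}
  S via S→a: +{a}
  S via S→d S: +{d}
  FIRST(S)={a,c,d}  FIRST(A)={c}
iter 2: done
  FIRST(S)={a,c,d}  FIRST(A)={c}

FIRST(S) = ["a", "c", "d"]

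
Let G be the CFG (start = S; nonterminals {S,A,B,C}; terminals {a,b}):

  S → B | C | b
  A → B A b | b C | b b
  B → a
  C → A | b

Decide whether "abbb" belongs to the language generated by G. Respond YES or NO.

Convert to CNF:
  S -> B X3 | T0 C | T0 T0 | a | b
  A -> B X1 | T0 C | T0 T0
  B -> a
  C -> B X2 | T0 C | T0 T0 | b
  T0 -> b
  X1 -> A T0
  X2 -> A T0
  X3 -> A T0

Fill CYK table bottom-up:
  T[0,0] 'a' = {B,S}
  T[1,1] 'b' = {C,S,T0}  orig:{C,S}
  T[2,2] 'b' = {C,S,T0}  orig:{C,S}
  T[3,3] 'b' = {C,S,T0}  orig:{C,S}
  T[0,1] 'ab' = ∅
  T[1,2] 'bb' = {A,C,S}
  T[2,3] 'bb' = {A,C,S}
  T[0,2] 'abb' = ∅
  T[1,3] 'bbb' = {A,C,S,X1,X2,X3}  orig:{A,C,S}
  T[0,3] 'abbb' = {A,C,S}

S ∈ T[0,3] ⇒ YES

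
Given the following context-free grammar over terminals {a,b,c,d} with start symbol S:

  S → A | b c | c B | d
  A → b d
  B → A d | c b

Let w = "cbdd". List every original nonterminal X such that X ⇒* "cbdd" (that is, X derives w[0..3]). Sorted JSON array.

Convert to CNF:
  S -> T0 T1 | T0 T2 | T2 B | d
  A -> T0 T1
  B -> A T1 | T2 T0
  T0 -> b
  T1 -> d
  T2 -> c

CYK table (by increasing span) (cells [i..j] with 0 ≤ i ≤ j ≤ 3 only):
  [0..0]={T2}  "c"  orig:{}
  [1..1]={T0}  "b"  orig:{}
  [2..2]={S,T1}  "d"  orig:{S}
  [3..3]={S,T1}  "d"  orig:{S}
  [0..1]={B}  "cb"
  [1..2]={A,S}  "bd"
  [2..3]=∅  "dd"
  [0..2]=∅  "cbd"
  [1..3]={B}  "bdd"
  [0..3]={S}  "cbdd"

Original NTs in T[0,3] deriving "cbdd": ["S"]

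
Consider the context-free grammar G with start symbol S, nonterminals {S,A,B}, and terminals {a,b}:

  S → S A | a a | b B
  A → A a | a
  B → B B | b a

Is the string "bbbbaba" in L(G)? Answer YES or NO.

CNF form of G:
  S -> S A | T0 T0 | T1 B
  A -> A T0 | a
  B -> B B | T1 T0
  T0 -> a
  T1 -> b

CYK table (by increasing span):
  cell(0,0) b: {T1}  orig:{}
  cell(1,1) b: {T1}  orig:{}
  cell(2,2) b: {T1}  orig:{}
  cell(3,3) b: {T1}  orig:{}
  cell(4,4) a: {A,T0}  orig:{A}
  cell(5,5) b: {T1}  orig:{}
  cell(6,6) a: {A,T0}  orig:{A}
  cell(0,1) bb: ∅
  cell(1,2) bb: ∅
  cell(2,3) bb: ∅
  cell(3,4) ba: {B}
  cell(4,5) ab: ∅
  cell(5,6) ba: {B}
  cell(0,2) bbb: ∅
  cell(1,3) bbb: ∅
  cell(2,4) bba: {S}
  cell(3,5) bab: ∅
  cell(4,6) aba: ∅
  cell(0,3) bbbb: ∅
  cell(1,4) bbba: ∅
  cell(2,5) bbab: ∅
  cell(3,6) baba: {B}
  cell(0,4) bbbba: ∅
  cell(1,5) bbbab: ∅
  cell(2,6) bbaba: {S}
  cell(0,5) bbbbab: ∅
  cell(1,6) bbbaba: ∅
  cell(0,6) bbbbaba: ∅

S ∉ T[0,6] ⇒ NO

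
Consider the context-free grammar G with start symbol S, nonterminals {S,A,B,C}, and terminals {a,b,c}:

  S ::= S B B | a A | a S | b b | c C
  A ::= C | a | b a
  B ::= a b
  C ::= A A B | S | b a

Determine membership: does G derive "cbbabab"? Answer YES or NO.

Convert to CNF:
  S -> S X7 | T0 A | T0 S | T1 T1 | T2 C
  A -> A X3 | S X4 | T0 A | T0 S | T1 T0 | T1 T1 | T2 C | a
  B -> T0 T1
  C -> A X5 | S X6 | T0 A | T0 S | T1 T0 | T1 T1 | T2 C
  T0 -> a
  T1 -> b
  T2 -> c
  X3 -> A B
  X4 -> B B
  X5 -> A B
  X6 -> B B
  X7 -> B B

CYK fill:
  cell(0,0) c: {T2}  orig:{}
  cell(1,1) b: {T1}  orig:{}
  cell(2,2) b: {T1}  orig:{}
  cell(3,3) a: {A,T0}  orig:{A}
  cell(4,4) b: {T1}  orig:{}
  cell(5,5) a: {A,T0}  orig:{A}
  cell(6,6) b: {T1}  orig:{}
  cell(0,1) cb: ∅
  cell(1,2) bb: {A,C,S}
  cell(2,3) ba: {A,C}
  cell(3,4) ab: {B}
  cell(4,5) ba: {A,C}
  cell(5,6) ab: {B}
  cell(0,2) cbb: {A,C,S}
  cell(1,3) bba: ∅
  cell(2,4) bab: ∅
  cell(3,5) aba: {A,C,S}
  cell(4,6) bab: ∅
  cell(0,3) cbba: ∅
  cell(1,4) bbab: {X3,X5}  orig:{}
  cell(2,5) baba: ∅
  cell(3,6) abab: {X4,X6,X7}  orig:{}
  cell(0,4) cbbab: {X3,X5}  orig:{}
  cell(1,5) bbaba: ∅
  cell(2,6) babab: ∅
  cell(0,5) cbbaba: ∅
  cell(1,6) bbabab: {A,C,S}
  cell(0,6) cbbabab: {A,C,S}

S ∈ T[0,6] ⇒ YES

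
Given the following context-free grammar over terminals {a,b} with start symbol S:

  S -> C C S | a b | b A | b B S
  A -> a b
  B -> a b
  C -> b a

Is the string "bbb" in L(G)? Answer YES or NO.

Convert to CNF:
  S -> C X2 | T0 T1 | T1 A | T1 X3
  A -> T0 T1
  B -> T0 T1
  C -> T1 T0
  T0 -> a
  T1 -> b
  X2 -> C S
  X3 -> B S

Fill CYK table bottom-up:
  T[0,0] 'b' = {T1}  orig:{}
  T[1,1] 'b' = {T1}  orig:{}
  T[2,2] 'b' = {T1}  orig:{}
  T[0,1] 'bb' = ∅
  T[1,2] 'bb' = ∅
  T[0,2] 'bbb' = ∅

S ∉ T[0,2] ⇒ NO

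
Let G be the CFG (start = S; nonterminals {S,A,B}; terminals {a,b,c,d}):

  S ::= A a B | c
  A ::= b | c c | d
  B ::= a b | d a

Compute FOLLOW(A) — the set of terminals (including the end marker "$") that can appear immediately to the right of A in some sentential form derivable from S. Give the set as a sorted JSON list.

FIRST iteration:
round 1:
  A via A→b: +{b}
  A via A→c c: +{c}
  A via A→d: +{d}
  B via B→a b: +{a}
  B via B→d a: +{d}
  S via S→A a B: +{b,c,d}
  FIRST(S)={b,c,d}  FIRST(A)={b,c,d}  FIRST(B)={a,d}
round 2: — fixpoint
  FIRST(S)={b,c,d}  FIRST(A)={b,c,d}  FIRST(B)={a,d}

FOLLOW iteration:
FOLLOW(S) := {$}
[1]
  S→A a B: FOLLOW(A) ⊇ FIRST(a) = {a}; new: +{a}
  S→A a B: FOLLOW(B) ⊇ FOLLOW(S) ⊇ {$}; new: +{$}
  FOLLOW[S]={$}  FOLLOW[A]={a}  FOLLOW[B]={$}
[2] — fixpoint
  FOLLOW[S]={$}  FOLLOW[A]={a}  FOLLOW[B]={$}

FOLLOW(A) = ["a"]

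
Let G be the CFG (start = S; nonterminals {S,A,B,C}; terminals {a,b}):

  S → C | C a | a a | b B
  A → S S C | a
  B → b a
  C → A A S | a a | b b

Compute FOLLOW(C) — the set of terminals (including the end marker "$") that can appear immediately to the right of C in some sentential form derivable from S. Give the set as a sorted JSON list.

FIRST sets, iterate to fixpoint:
pass 1:
  A via A→a: +{a}
  B via B→b a: +{b}
  C via C→A A S: +{a}
  C via C→b b: +{b}
  S via S→C: +{a,b}
  S: {a,b}  A: {a}  B: {b}  C: {a,b}
pass 2:
  A via A→S S C: +{b}
  S: {a,b}  A: {a,b}  B: {b}  C: {a,b}
pass 3: done
  S: {a,b}  A: {a,b}  B: {b}  C: {a,b}

Compute FOLLOW by fixpoint:
seed FOLLOW(S) with $
iter 1:
  A→S S C: FOLLOW(S) ⊇ FIRST(S) = {a,b}; new: +{a,b}
  C→A A S: FOLLOW(A) ⊇ FIRST(A) = {a,b}; new: +{a,b}
  S→C: FOLLOW(C) ⊇ FOLLOW(S) ⊇ {$,a,b}; new: +{$,a,b}
  S→b B: FOLLOW(B) ⊇ FOLLOW(S) ⊇ {$,a,b}; new: +{$,a,b}
  FOLLOW[S]={$,a,b}  FOLLOW[A]={a,b}  FOLLOW[B]={$,a,b}  FOLLOW[C]={$,a,b}
iter 2: (stable)
  FOLLOW[S]={$,a,b}  FOLLOW[A]={a,b}  FOLLOW[B]={$,a,b}  FOLLOW[C]={$,a,b}

FOLLOW(C) = ["$", "a", "b"]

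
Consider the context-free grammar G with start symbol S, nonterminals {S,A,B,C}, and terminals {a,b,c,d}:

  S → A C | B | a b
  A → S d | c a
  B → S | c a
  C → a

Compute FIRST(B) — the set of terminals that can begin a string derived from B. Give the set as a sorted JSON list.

FIRST iteration:
[1]
  A via A→c a: +{c}
  B via B→c a: +{c}
  C via C→a: +{a}
  S via S→A C: +{c}
  S via S→a b: +{a}
  FIRST[S]={a,c}  FIRST[A]={c}  FIRST[B]={c}  FIRST[C]={a}
[2]
  A via A→S d: +{a}
  B via B→S: +{a}
  FIRST[S]={a,c}  FIRST[A]={a,c}  FIRST[B]={a,c}  FIRST[C]={a}
[3] — fixpoint
  FIRST[S]={a,c}  FIRST[A]={a,c}  FIRST[B]={a,c}  FIRST[C]={a}

FIRST(B) = ["a", "c"]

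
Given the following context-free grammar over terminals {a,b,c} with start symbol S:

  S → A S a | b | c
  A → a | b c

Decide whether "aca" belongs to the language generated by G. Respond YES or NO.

Convert to CNF:
  S -> A X3 | b | c
  A -> T0 T1 | a
  T0 -> b
  T1 -> c
  T2 -> a
  X3 -> S T2

Fill CYK table bottom-up:
  T[0,0] 'a' = {A,T2}  orig:{A}
  T[1,1] 'c' = {S,T1}  orig:{S}
  T[2,2] 'a' = {A,T2}  orig:{A}
  T[0,1] 'ac' = ∅
  T[1,2] 'ca' = {X3}  orig:{}
  T[0,2] 'aca' = {S}

S ∈ T[0,2] ⇒ YES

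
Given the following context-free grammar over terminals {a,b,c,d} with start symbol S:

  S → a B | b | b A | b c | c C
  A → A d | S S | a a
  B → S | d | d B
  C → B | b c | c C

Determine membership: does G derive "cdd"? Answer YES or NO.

CNF form of G:
  S -> T1 B | T2 A | T2 T3 | T3 C | b
  A -> A T0 | S S | T1 T1
  B -> T0 B | T1 B | T2 A | T2 T3 | T3 C | b | d
  C -> T0 B | T1 B | T2 A | T2 T3 | T3 C | b | d
  T0 -> d
  T1 -> a
  T2 -> b
  T3 -> c

CYK fill:
  [0..0]={T3}  "c"  orig:{}
  [1..1]={B,C,T0}  "d"  orig:{B,C}
  [2..2]={B,C,T0}  "d"  orig:{B,C}
  [0..1]={B,C,S}  "cd"
  [1..2]={B,C}  "dd"
  [0..2]={B,C,S}  "cdd"

S ∈ T[0,2] ⇒ YES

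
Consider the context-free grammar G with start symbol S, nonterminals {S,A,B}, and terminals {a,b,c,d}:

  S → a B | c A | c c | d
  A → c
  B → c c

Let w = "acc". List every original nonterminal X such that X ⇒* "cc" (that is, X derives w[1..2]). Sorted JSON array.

Convert to CNF:
  S -> T0 A | T0 T0 | T1 B | d
  A -> c
  B -> T0 T0
  T0 -> c
  T1 -> a

CYK table (by increasing span) — only the sub-triangle for w[1..2]:
  T[1,1] 'c' = {A,T0}  orig:{A}
  T[2,2] 'c' = {A,T0}  orig:{A}
  T[1,2] 'cc' = {B,S}

Original NTs in T[1,2] deriving "cc": ["B", "S"]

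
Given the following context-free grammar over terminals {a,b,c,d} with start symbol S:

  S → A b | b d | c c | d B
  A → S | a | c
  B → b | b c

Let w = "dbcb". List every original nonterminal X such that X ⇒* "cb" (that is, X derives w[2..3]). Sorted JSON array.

CNF form of G:
  S -> A T0 | T0 T1 | T1 B | T2 T2
  A -> A T0 | T0 T1 | T1 B | T2 T2 | a | c
  B -> T0 T2 | b
  T0 -> b
  T1 -> d
  T2 -> c

Fill CYK table bottom-up, restricted to cells inside w[2..3]:
  [2..2]={A,T2}  "c"  orig:{A}
  [3..3]={B,T0}  "b"  orig:{B}
  [2..3]={A,S}  "cb"

Original NTs in T[2,3] deriving "cb": ["A", "S"]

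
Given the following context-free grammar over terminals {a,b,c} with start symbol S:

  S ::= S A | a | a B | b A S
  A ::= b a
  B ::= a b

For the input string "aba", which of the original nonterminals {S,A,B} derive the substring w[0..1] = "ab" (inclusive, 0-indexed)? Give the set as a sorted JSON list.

Convert to CNF:
  S -> S A | T0 X2 | T1 B | a
  A -> T0 T1
  B -> T1 T0
  T0 -> b
  T1 -> a
  X2 -> A S

CYK fill (cells [i..j] with 0 ≤ i ≤ j ≤ 1 only):
  T[0,0] 'a' = {S,T1}  orig:{S}
  T[1,1] 'b' = {T0}  orig:{}
  T[0,1] 'ab' = {B}

Original NTs in T[0,1] deriving "ab": ["B"]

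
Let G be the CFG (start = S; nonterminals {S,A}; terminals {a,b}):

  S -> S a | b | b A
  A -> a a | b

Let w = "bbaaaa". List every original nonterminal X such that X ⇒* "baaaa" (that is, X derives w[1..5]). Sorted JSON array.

Convert to CNF:
  S -> S T0 | T1 A | b
  A -> T0 T0 | b
  T0 -> a
  T1 -> b

CYK fill — only the sub-triangle for w[1..5]:
  [1..1]={A,S,T1}  "b"  orig:{A,S}
  [2..2]={T0}  "a"  orig:{}
  [3..3]={T0}  "a"  orig:{}
  [4..4]={T0}  "a"  orig:{}
  [5..5]={T0}  "a"  orig:{}
  [1..2]={S}  "ba"
  [2..3]={A}  "aa"
  [3..4]={A}  "aa"
  [4..5]={A}  "aa"
  [1..3]={S}  "baa"
  [2..4]=∅  "aaa"
  [3..5]=∅  "aaa"
  [1..4]={S}  "baaa"
  [2..5]=∅  "aaaa"
  [1..5]={S}  "baaaa"

Original NTs in T[1,5] deriving "baaaa": ["S"]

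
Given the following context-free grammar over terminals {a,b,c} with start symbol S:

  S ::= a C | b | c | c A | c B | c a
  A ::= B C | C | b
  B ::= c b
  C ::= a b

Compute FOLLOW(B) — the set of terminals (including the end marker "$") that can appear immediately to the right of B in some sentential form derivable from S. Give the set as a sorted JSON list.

Compute FIRST by fixpoint:
round 1:
  A via A→b: +{b}
  B via B→c b: +{c}
  C via C→a b: +{a}
  S via S→a C: +{a}
  S via S→b: +{b}
  S via S→c: +{c}
  S: {a,b,c}  A: {b}  B: {c}  C: {a}
round 2:
  A via A→B C: +{c}
  A via A→C: +{a}
  S: {a,b,c}  A: {a,b,c}  B: {c}  C: {a}
round 3: done
  S: {a,b,c}  A: {a,b,c}  B: {c}  C: {a}

FOLLOW iteration:
seed FOLLOW(S) with $
pass 1:
  A→B C: FOLLOW(B) ⊇ FIRST(C) = {a}; new: +{a}
  S→a C: FOLLOW(C) ⊇ FOLLOW(S) ⊇ {$}; new: +{$}
  S→c A: FOLLOW(A) ⊇ FOLLOW(S) ⊇ {$}; new: +{$}
  S→c B: FOLLOW(B) ⊇ FOLLOW(S) ⊇ {$}; new: +{$}
  S: {$}  A: {$}  B: {$,a}  C: {$}
pass 2: (stable)
  S: {$}  A: {$}  B: {$,a}  C: {$}

FOLLOW(B) = ["$", "a"]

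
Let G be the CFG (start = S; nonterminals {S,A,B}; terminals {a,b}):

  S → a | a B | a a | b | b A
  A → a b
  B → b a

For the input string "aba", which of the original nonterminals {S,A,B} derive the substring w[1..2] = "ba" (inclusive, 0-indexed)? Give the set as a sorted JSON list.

Convert to CNF:
  S -> T0 B | T0 T0 | T1 A | a | b
  A -> T0 T1
  B -> T1 T0
  T0 -> a
  T1 -> b

Fill CYK table bottom-up (cells [i..j] with 1 ≤ i ≤ j ≤ 2 only):
  cell(1,1) b: {S,T1}  orig:{S}
  cell(2,2) a: {S,T0}  orig:{S}
  cell(1,2) ba: {B}

Original NTs in T[1,2] deriving "ba": ["B"]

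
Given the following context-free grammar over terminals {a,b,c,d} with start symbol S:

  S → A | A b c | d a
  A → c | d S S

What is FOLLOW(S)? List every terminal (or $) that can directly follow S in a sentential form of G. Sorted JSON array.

FIRST sets, iterate to fixpoint:
round 1:
  A via A→c: +{c}
  A via A→d S S: +{d}
  S via S→A: +{c,d}
  FIRST(S)={c,d}  FIRST(A)={c,d}
round 2: — fixpoint
  FIRST(S)={c,d}  FIRST(A)={c,d}

FOLLOW iteration:
FOLLOW(S) := {$}
round 1:
  A→d S S: FOLLOW(S) ⊇ FIRST(S) = {c,d}; new: +{c,d}
  S→A: FOLLOW(A) ⊇ FOLLOW(S) ⊇ {$,c,d}; new: +{$,c,d}
  S→A b c: FOLLOW(A) ⊇ FIRST(b) = {b}; new: +{b}
  FOLLOW[S]={$,c,d}  FOLLOW[A]={$,b,c,d}
round 2:
  A→d S S: FOLLOW(S) ⊇ FOLLOW(A) ⊇ {$,b,c,d}; new: +{b}
  FOLLOW[S]={$,b,c,d}  FOLLOW[A]={$,b,c,d}
round 3: — fixpoint
  FOLLOW[S]={$,b,c,d}  FOLLOW[A]={$,b,c,d}

FOLLOW(S) = ["$", "b", "c", "d"]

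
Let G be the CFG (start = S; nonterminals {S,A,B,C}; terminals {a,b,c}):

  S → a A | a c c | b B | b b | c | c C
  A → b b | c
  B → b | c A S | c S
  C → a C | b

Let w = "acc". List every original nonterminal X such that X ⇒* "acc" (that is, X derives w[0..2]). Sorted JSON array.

CNF form of G:
  S -> T0 B | T0 T0 | T1 C | T2 A | T2 X4 | c
  A -> T0 T0 | c
  B -> T1 S | T1 X3 | b
  C -> T2 C | b
  T0 -> b
  T1 -> c
  T2 -> a
  X3 -> A S
  X4 -> T1 T1

CYK table (by increasing span), restricted to cells inside w[0..2]:
  [0..0]={T2}  "a"  orig:{}
  [1..1]={A,S,T1}  "c"  orig:{A,S}
  [2..2]={A,S,T1}  "c"  orig:{A,S}
  [0..1]={S}  "ac"
  [1..2]={B,X3,X4}  "cc"  orig:{B}
  [0..2]={S}  "acc"

Original NTs in T[0,2] deriving "acc": ["S"]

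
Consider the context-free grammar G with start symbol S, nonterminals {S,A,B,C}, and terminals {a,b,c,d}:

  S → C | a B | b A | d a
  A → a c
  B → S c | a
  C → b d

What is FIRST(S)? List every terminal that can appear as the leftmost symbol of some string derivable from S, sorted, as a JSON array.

Compute FIRST by fixpoint:
[1]
  A via A→a c: +{a}
  B via B→a: +{a}
  C via C→b d: +{b}
  S via S→C: +{b}
  S via S→a B: +{a}
  S via S→d a: +{d}
  FIRST[S]={a,b,d}  FIRST[A]={a}  FIRST[B]={a}  FIRST[C]={b}
[2]
  B via B→S c: +{b,d}
  FIRST[S]={a,b,d}  FIRST[A]={a}  FIRST[B]={a,b,d}  FIRST[C]={b}
[3] (no change)
  FIRST[S]={a,b,d}  FIRST[A]={a}  FIRST[B]={a,b,d}  FIRST[C]={b}

FIRST(S) = ["a", "b", "d"]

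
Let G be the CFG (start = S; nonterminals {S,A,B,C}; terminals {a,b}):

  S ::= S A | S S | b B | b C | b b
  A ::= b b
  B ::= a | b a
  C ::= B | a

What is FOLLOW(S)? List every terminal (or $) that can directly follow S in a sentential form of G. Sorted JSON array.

FIRST iteration:
[1]
  A via A→b b: +{b}
  B via B→a: +{a}
  B via B→b a: +{b}
  C via C→B: +{a,b}
  S via S→b B: +{b}
  FIRST[S]={b}  FIRST[A]={b}  FIRST[B]={a,b}  FIRST[C]={a,b}
[2] done
  FIRST[S]={b}  FIRST[A]={b}  FIRST[B]={a,b}  FIRST[C]={a,b}

FOLLOW iteration:
FOLLOW(S) := {$}
pass 1:
  S→S A: FOLLOW(S) ⊇ FIRST(A) = {b}; new: +{b}
  S→S A: FOLLOW(A) ⊇ FOLLOW(S) ⊇ {$,b}; new: +{$,b}
  S→b B: FOLLOW(B) ⊇ FOLLOW(S) ⊇ {$,b}; new: +{$,b}
  S→b C: FOLLOW(C) ⊇ FOLLOW(S) ⊇ {$,b}; new: +{$,b}
  FOLLOW(S)={$,b}  FOLLOW(A)={$,b}  FOLLOW(B)={$,b}  FOLLOW(C)={$,b}
pass 2: done
  FOLLOW(S)={$,b}  FOLLOW(A)={$,b}  FOLLOW(B)={$,b}  FOLLOW(C)={$,b}

FOLLOW(S) = ["$", "b"]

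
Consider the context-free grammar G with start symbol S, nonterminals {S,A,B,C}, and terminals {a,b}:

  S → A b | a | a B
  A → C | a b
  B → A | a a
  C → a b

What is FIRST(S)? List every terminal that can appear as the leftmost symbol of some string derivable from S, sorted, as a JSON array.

FIRST sets, iterate to fixpoint:
[1]
  A via A→a b: +{a}
  B via B→A: +{a}
  C via C→a b: +{a}
  S via S→A b: +{a}
  FIRST(S)={a}  FIRST(A)={a}  FIRST(B)={a}  FIRST(C)={a}
[2] (stable)
  FIRST(S)={a}  FIRST(A)={a}  FIRST(B)={a}  FIRST(C)={a}

FIRST(S) = ["a"]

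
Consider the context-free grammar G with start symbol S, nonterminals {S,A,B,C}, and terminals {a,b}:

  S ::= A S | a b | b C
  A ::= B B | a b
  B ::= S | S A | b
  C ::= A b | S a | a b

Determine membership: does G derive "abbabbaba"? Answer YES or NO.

Convert to CNF:
  S -> A S | T0 T1 | T1 C
  A -> B B | T0 T1
  B -> A S | S A | T0 T1 | T1 C | b
  C -> A T1 | S T0 | T0 T1
  T0 -> a
  T1 -> b

CYK table (by increasing span):
  cell(0,0) a: {T0}  orig:{}
  cell(1,1) b: {B,T1}  orig:{B}
  cell(2,2) b: {B,T1}  orig:{B}
  cell(3,3) a: {T0}  orig:{}
  cell(4,4) b: {B,T1}  orig:{B}
  cell(5,5) b: {B,T1}  orig:{B}
  cell(6,6) a: {T0}  orig:{}
  cell(7,7) b: {B,T1}  orig:{B}
  cell(8,8) a: {T0}  orig:{}
  cell(0,1) ab: {A,B,C,S}
  cell(1,2) bb: {A}
  cell(2,3) ba: ∅
  cell(3,4) ab: {A,B,C,S}
  cell(4,5) bb: {A}
  cell(5,6) ba: ∅
  cell(6,7) ab: {A,B,C,S}
  cell(7,8) ba: ∅
  cell(0,2) abb: {A,C}
  cell(1,3) bba: ∅
  cell(2,4) bab: {A,B,S}
  cell(3,5) abb: {A,C}
  cell(4,6) bba: ∅
  cell(5,7) bab: {A,B,S}
  cell(6,8) aba: {C}
  cell(0,3) abba: ∅
  cell(1,4) bbab: {A,B,S}
  cell(2,5) babb: {A,B,C,S}
  cell(3,6) abba: ∅
  cell(4,7) bbab: {A,B,S}
  cell(5,8) baba: {B,C,S}
  cell(0,4) abbab: {A,B,S}
  cell(1,5) bbabb: {A,B,C,S}
  cell(2,6) babba: {C}
  cell(3,7) abbab: {A,B,S}
  cell(4,8) bbaba: {A,B,C,S}
  cell(0,5) abbabb: {A,B,C,S}
  cell(1,6) bbabba: {B,C,S}
  cell(2,7) babbab: {A,B,S}
  cell(3,8) abbaba: {A,B,C,S}
  cell(0,6) abbabba: {C}
  cell(1,7) bbabbab: {A,B,S}
  cell(2,8) babbaba: {A,B,C,S}
  cell(0,7) abbabbab: {A,B,S}
  cell(1,8) bbabbaba: {A,B,C,S}
  cell(0,8) abbabbaba: {A,B,C,S}

S ∈ T[0,8] ⇒ YES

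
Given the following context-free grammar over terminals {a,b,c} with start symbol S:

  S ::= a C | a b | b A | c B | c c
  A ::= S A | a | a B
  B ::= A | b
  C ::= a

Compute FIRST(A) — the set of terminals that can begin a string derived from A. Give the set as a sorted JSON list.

Compute FIRST by fixpoint:
[1]
  A via A→a: +{a}
  B via B→A: +{a}
  B via B→b: +{b}
  C via C→a: +{a}
  S via S→a C: +{a}
  S via S→b A: +{b}
  S via S→c B: +{c}
  FIRST(S)={a,b,c}  FIRST(A)={a}  FIRST(B)={a,b}  FIRST(C)={a}
[2]
  A via A→S A: +{b,c}
  B via B→A: +{c}
  FIRST(S)={a,b,c}  FIRST(A)={a,b,c}  FIRST(B)={a,b,c}  FIRST(C)={a}
[3] — fixpoint
  FIRST(S)={a,b,c}  FIRST(A)={a,b,c}  FIRST(B)={a,b,c}  FIRST(C)={a}

FIRST(A) = ["a", "b", "c"]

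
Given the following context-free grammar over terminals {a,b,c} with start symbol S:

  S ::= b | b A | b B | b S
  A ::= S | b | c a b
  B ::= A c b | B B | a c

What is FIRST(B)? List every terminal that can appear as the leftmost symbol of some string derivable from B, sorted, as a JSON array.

FIRST sets, iterate to fixpoint:
round 1:
  A via A→b: +{b}
  A via A→c a b: +{c}
  B via B→A c b: +{b,c}
  B via B→a c: +{a}
  S via S→b: +{b}
  FIRST[S]={b}  FIRST[A]={b,c}  FIRST[B]={a,b,c}
round 2: (no change)
  FIRST[S]={b}  FIRST[A]={b,c}  FIRST[B]={a,b,c}

FIRST(B) = ["a", "b", "c"]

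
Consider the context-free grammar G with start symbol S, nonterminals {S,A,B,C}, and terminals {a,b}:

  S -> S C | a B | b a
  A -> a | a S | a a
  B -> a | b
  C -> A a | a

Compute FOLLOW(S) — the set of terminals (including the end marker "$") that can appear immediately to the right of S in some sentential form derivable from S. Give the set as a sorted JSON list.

FIRST sets, iterate to fixpoint:
pass 1:
  A via A→a: +{a}
  B via B→a: +{a}
  B via B→b: +{b}
  C via C→A a: +{a}
  S via S→a B: +{a}
  S via S→b a: +{b}
  FIRST[S]={a,b}  FIRST[A]={a}  FIRST[B]={a,b}  FIRST[C]={a}
pass 2: — fixpoint
  FIRST[S]={a,b}  FIRST[A]={a}  FIRST[B]={a,b}  FIRST[C]={a}

FOLLOW sets:
initialize: $ ∈ FOLLOW(S)
iter 1:
  C→A a: FOLLOW(A) ⊇ FIRST(a) = {a}; new: +{a}
  S→S C: FOLLOW(S) ⊇ FIRST(C) = {a}; new: +{a}
  S→S C: FOLLOW(C) ⊇ FOLLOW(S) ⊇ {$,a}; new: +{$,a}
  S→a B: FOLLOW(B) ⊇ FOLLOW(S) ⊇ {$,a}; new: +{$,a}
  FOLLOW[S]={$,a}  FOLLOW[A]={a}  FOLLOW[B]={$,a}  FOLLOW[C]={$,a}
iter 2: done
  FOLLOW[S]={$,a}  FOLLOW[A]={a}  FOLLOW[B]={$,a}  FOLLOW[C]={$,a}

FOLLOW(S) = ["$", "a"]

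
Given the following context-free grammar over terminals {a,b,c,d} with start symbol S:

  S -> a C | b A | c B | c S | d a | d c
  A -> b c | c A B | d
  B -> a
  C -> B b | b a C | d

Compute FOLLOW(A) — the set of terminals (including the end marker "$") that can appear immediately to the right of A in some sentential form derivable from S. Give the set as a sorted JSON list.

FIRST sets, iterate to fixpoint:
iter 1:
  A via A→b c: +{b}
  A via A→c A B: +{c}
  A via A→d: +{d}
  B via B→a: +{a}
  C via C→B b: +{a}
  C via C→b a C: +{b}
  C via C→d: +{d}
  S via S→a C: +{a}
  S via S→b A: +{b}
  S via S→c B: +{c}
  S via S→d a: +{d}
  FIRST(S)={a,b,c,d}  FIRST(A)={b,c,d}  FIRST(B)={a}  FIRST(C)={a,b,d}
iter 2: (no change)
  FIRST(S)={a,b,c,d}  FIRST(A)={b,c,d}  FIRST(B)={a}  FIRST(C)={a,b,d}

Compute FOLLOW by fixpoint:
seed FOLLOW(S) with $
iter 1:
  A→c A B: FOLLOW(A) ⊇ FIRST(B) = {a}; new: +{a}
  A→c A B: FOLLOW(B) ⊇ FOLLOW(A) ⊇ {a}; new: +{a}
  C→B b: FOLLOW(B) ⊇ FIRST(b) = {b}; new: +{b}
  S→a C: FOLLOW(C) ⊇ FOLLOW(S) ⊇ {$}; new: +{$}
  S→b A: FOLLOW(A) ⊇ FOLLOW(S) ⊇ {$}; new: +{$}
  S→c B: FOLLOW(B) ⊇ FOLLOW(S) ⊇ {$}; new: +{$}
  FOLLOW[S]={$}  FOLLOW[A]={$,a}  FOLLOW[B]={$,a,b}  FOLLOW[C]={$}
iter 2: done
  FOLLOW[S]={$}  FOLLOW[A]={$,a}  FOLLOW[B]={$,a,b}  FOLLOW[C]={$}

FOLLOW(A) = ["$", "a"]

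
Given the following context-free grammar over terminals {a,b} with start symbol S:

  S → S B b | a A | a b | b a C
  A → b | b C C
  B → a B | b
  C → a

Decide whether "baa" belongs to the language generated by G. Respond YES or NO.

CNF form of G:
  S -> S X3 | T0 X4 | T1 A | T1 T0
  A -> T0 X2 | b
  B -> T1 B | b
  C -> a
  T0 -> b
  T1 -> a
  X2 -> C C
  X3 -> B T0
  X4 -> T1 C

CYK table (by increasing span):
  cell(0,0) b: {A,B,T0}  orig:{A,B}
  cell(1,1) a: {C,T1}  orig:{C}
  cell(2,2) a: {C,T1}  orig:{C}
  cell(0,1) ba: ∅
  cell(1,2) aa: {X2,X4}  orig:{}
  cell(0,2) baa: {A,S}

S ∈ T[0,2] ⇒ YES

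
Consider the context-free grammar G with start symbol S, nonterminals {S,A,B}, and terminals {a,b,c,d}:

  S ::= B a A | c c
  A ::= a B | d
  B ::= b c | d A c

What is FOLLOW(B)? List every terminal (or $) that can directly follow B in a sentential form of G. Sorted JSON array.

FIRST iteration:
[1]
  A via A→a B: +{a}
  A via A→d: +{d}
  B via B→b c: +{b}
  B via B→d A c: +{d}
  S via S→B a A: +{b,d}
  S via S→c c: +{c}
  S: {b,c,d}  A: {a,d}  B: {b,d}
[2] done
  S: {b,c,d}  A: {a,d}  B: {b,d}

FOLLOW sets:
seed FOLLOW(S) with $
[1]
  B→d A c: FOLLOW(A) ⊇ FIRST(c) = {c}; new: +{c}
  S→B a A: FOLLOW(B) ⊇ FIRST(a) = {a}; new: +{a}
  S→B a A: FOLLOW(A) ⊇ FOLLOW(S) ⊇ {$}; new: +{$}
  S: {$}  A: {$,c}  B: {a}
[2]
  A→a B: FOLLOW(B) ⊇ FOLLOW(A) ⊇ {$,c}; new: +{$,c}
  S: {$}  A: {$,c}  B: {$,a,c}
[3] (no change)
  S: {$}  A: {$,c}  B: {$,a,c}

FOLLOW(B) = ["$", "a", "c"]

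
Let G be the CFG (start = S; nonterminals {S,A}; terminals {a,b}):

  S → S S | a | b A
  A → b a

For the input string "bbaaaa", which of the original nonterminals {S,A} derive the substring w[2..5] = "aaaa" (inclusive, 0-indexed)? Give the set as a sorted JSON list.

Convert to CNF:
  S -> S S | T0 A | a
  A -> T0 T1
  T0 -> b
  T1 -> a

CYK fill — only the sub-triangle for w[2..5]:
  T[2,2] 'a' = {S,T1}  orig:{S}
  T[3,3] 'a' = {S,T1}  orig:{S}
  T[4,4] 'a' = {S,T1}  orig:{S}
  T[5,5] 'a' = {S,T1}  orig:{S}
  T[2,3] 'aa' = {S}
  T[3,4] 'aa' = {S}
  T[4,5] 'aa' = {S}
  T[2,4] 'aaa' = {S}
  T[3,5] 'aaa' = {S}
  T[2,5] 'aaaa' = {S}

Original NTs in T[2,5] deriving "aaaa": ["S"]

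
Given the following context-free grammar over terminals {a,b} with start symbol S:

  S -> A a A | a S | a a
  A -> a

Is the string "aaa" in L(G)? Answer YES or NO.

CNF form of G:
  S -> A X1 | T0 S | T0 T0
  A -> a
  T0 -> a
  X1 -> T0 A

CYK fill:
  [0..0]={A,T0}  "a"  orig:{A}
  [1..1]={A,T0}  "a"  orig:{A}
  [2..2]={A,T0}  "a"  orig:{A}
  [0..1]={S,X1}  "aa"  orig:{S}
  [1..2]={S,X1}  "aa"  orig:{S}
  [0..2]={S}  "aaa"

S ∈ T[0,2] ⇒ YES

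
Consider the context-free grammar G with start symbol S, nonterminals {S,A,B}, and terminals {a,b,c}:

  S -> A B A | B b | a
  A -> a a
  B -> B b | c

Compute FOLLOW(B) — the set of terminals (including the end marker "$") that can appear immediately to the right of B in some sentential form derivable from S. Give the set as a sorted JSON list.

FIRST iteration:
round 1:
  A via A→a a: +{a}
  B via B→c: +{c}
  S via S→A B A: +{a}
  S via S→B b: +{c}
  FIRST(S)={a,c}  FIRST(A)={a}  FIRST(B)={c}
round 2: — fixpoint
  FIRST(S)={a,c}  FIRST(A)={a}  FIRST(B)={c}

FOLLOW sets:
seed FOLLOW(S) with $
pass 1:
  B→B b: FOLLOW(B) ⊇ FIRST(b) = {b}; new: +{b}
  S→A B A: FOLLOW(A) ⊇ FIRST(B) = {c}; new: +{c}
  S→A B A: FOLLOW(B) ⊇ FIRST(A) = {a}; new: +{a}
  S→A B A: FOLLOW(A) ⊇ FOLLOW(S) ⊇ {$}; new: +{$}
  S: {$}  A: {$,c}  B: {a,b}
pass 2: — fixpoint
  S: {$}  A: {$,c}  B: {a,b}

FOLLOW(B) = ["a", "b"]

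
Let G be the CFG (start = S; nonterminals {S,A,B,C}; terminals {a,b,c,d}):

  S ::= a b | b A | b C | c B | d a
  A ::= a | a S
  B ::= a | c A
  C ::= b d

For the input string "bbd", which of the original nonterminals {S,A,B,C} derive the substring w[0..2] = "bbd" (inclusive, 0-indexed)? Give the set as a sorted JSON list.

CNF form of G:
  S -> T0 T2 | T1 B | T2 A | T2 C | T3 T0
  A -> T0 S | a
  B -> T1 A | a
  C -> T2 T3
  T0 -> a
  T1 -> c
  T2 -> b
  T3 -> d

CYK fill — only the sub-triangle for w[0..2]:
  [0..0]={T2}  "b"  orig:{}
  [1..1]={T2}  "b"  orig:{}
  [2..2]={T3}  "d"  orig:{}
  [0..1]=∅  "bb"
  [1..2]={C}  "bd"
  [0..2]={S}  "bbd"

Original NTs in T[0,2] deriving "bbd": ["S"]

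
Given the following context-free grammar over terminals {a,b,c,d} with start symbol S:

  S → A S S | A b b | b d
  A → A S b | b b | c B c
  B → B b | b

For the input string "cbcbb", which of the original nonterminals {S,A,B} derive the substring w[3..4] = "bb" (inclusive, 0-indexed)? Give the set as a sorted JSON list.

CNF form of G:
  S -> A X5 | A X6 | T0 T2
  A -> A X3 | T0 T0 | T1 X4
  B -> B T0 | b
  T0 -> b
  T1 -> c
  T2 -> d
  X3 -> S T0
  X4 -> B T1
  X5 -> S S
  X6 -> T0 T0

CYK fill — only the sub-triangle for w[3..4]:
  T[3,3] 'b' = {B,T0}  orig:{B}
  T[4,4] 'b' = {B,T0}  orig:{B}
  T[3,4] 'bb' = {A,B,X6}  orig:{A,B}

Original NTs in T[3,4] deriving "bb": ["A", "B"]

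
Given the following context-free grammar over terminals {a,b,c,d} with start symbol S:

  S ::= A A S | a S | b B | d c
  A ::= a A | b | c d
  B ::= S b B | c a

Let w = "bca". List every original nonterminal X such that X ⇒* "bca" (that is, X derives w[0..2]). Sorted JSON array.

CNF form of G:
  S -> A X5 | T0 S | T2 T1 | T3 B
  A -> T0 A | T1 T2 | b
  B -> S X4 | T1 T0
  T0 -> a
  T1 -> c
  T2 -> d
  T3 -> b
  X4 -> T3 B
  X5 -> A S

CYK table (by increasing span) (cells [i..j] with 0 ≤ i ≤ j ≤ 2 only):
  [0..0]={A,T3}  "b"  orig:{A}
  [1..1]={T1}  "c"  orig:{}
  [2..2]={T0}  "a"  orig:{}
  [0..1]=∅  "bc"
  [1..2]={B}  "ca"
  [0..2]={S,X4}  "bca"  orig:{S}

Original NTs in T[0,2] deriving "bca": ["S"]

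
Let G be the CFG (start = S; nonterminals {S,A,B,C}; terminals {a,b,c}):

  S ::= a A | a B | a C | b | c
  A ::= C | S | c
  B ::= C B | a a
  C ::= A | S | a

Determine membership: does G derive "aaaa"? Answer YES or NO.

CNF form of G:
  S -> T0 A | T0 B | T0 C | b | c
  A -> T0 A | T0 B | T0 C | a | b | c
  B -> C B | T0 T0
  C -> T0 A | T0 B | T0 C | a | b | c
  T0 -> a

CYK fill:
  [0..0]={A,C,T0}  "a"  orig:{A,C}
  [1..1]={A,C,T0}  "a"  orig:{A,C}
  [2..2]={A,C,T0}  "a"  orig:{A,C}
  [3..3]={A,C,T0}  "a"  orig:{A,C}
  [0..1]={A,B,C,S}  "aa"
  [1..2]={A,B,C,S}  "aa"
  [2..3]={A,B,C,S}  "aa"
  [0..2]={A,B,C,S}  "aaa"
  [1..3]={A,B,C,S}  "aaa"
  [0..3]={A,B,C,S}  "aaaa"

S ∈ T[0,3] ⇒ YES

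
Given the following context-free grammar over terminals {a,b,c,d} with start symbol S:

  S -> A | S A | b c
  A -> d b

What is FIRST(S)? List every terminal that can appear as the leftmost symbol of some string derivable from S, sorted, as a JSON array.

FIRST sets, iterate to fixpoint:
pass 1:
  A via A→d b: +{d}
  S via S→A: +{d}
  S via S→b c: +{b}
  FIRST[S]={b,d}  FIRST[A]={d}
pass 2: — fixpoint
  FIRST[S]={b,d}  FIRST[A]={d}

FIRST(S) = ["b", "d"]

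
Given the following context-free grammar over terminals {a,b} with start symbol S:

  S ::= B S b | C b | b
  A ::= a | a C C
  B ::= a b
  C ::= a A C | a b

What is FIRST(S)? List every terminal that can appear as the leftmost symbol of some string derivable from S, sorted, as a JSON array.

Compute FIRST by fixpoint:
pass 1:
  A via A→a: +{a}
  B via B→a b: +{a}
  C via C→a A C: +{a}
  S via S→B S b: +{a}
  S via S→b: +{b}
  FIRST[S]={a,b}  FIRST[A]={a}  FIRST[B]={a}  FIRST[C]={a}
pass 2: (stable)
  FIRST[S]={a,b}  FIRST[A]={a}  FIRST[B]={a}  FIRST[C]={a}

FIRST(S) = ["a", "b"]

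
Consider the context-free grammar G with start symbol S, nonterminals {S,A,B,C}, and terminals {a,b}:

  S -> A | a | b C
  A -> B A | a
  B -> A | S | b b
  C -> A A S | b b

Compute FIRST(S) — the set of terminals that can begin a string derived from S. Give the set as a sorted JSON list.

FIRST iteration:
[1]
  A via A→a: +{a}
  B via B→A: +{a}
  B via B→b b: +{b}
  C via C→A A S: +{a}
  C via C→b b: +{b}
  S via S→A: +{a}
  S via S→b C: +{b}
  FIRST(S)={a,b}  FIRST(A)={a}  FIRST(B)={a,b}  FIRST(C)={a,b}
[2]
  A via A→B A: +{b}
  FIRST(S)={a,b}  FIRST(A)={a,b}  FIRST(B)={a,b}  FIRST(C)={a,b}
[3] — fixpoint
  FIRST(S)={a,b}  FIRST(A)={a,b}  FIRST(B)={a,b}  FIRST(C)={a,b}

FIRST(S) = ["a", "b"]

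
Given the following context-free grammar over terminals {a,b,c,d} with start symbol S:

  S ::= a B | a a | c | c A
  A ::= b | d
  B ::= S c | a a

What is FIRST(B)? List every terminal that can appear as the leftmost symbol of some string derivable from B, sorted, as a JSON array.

FIRST iteration:
iter 1:
  A via A→b: +{b}
  A via A→d: +{d}
  B via B→a a: +{a}
  S via S→a B: +{a}
  S via S→c: +{c}
  FIRST[S]={a,c}  FIRST[A]={b,d}  FIRST[B]={a}
iter 2:
  B via B→S c: +{c}
  FIRST[S]={a,c}  FIRST[A]={b,d}  FIRST[B]={a,c}
iter 3: (no change)
  FIRST[S]={a,c}  FIRST[A]={b,d}  FIRST[B]={a,c}

FIRST(B) = ["a", "c"]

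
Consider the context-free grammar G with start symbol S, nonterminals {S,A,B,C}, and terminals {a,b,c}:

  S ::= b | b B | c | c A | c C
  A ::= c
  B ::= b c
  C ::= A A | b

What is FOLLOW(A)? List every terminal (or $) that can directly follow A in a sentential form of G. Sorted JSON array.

FIRST iteration:
iter 1:
  A via A→c: +{c}
  B via B→b c: +{b}
  C via C→A A: +{c}
  C via C→b: +{b}
  S via S→b: +{b}
  S via S→c: +{c}
  S: {b,c}  A: {c}  B: {b}  C: {b,c}
iter 2: (no change)
  S: {b,c}  A: {c}  B: {b}  C: {b,c}

FOLLOW iteration:
seed FOLLOW(S) with $
round 1:
  C→A A: FOLLOW(A) ⊇ FIRST(A) = {c}; new: +{c}
  S→b B: FOLLOW(B) ⊇ FOLLOW(S) ⊇ {$}; new: +{$}
  S→c A: FOLLOW(A) ⊇ FOLLOW(S) ⊇ {$}; new: +{$}
  S→c C: FOLLOW(C) ⊇ FOLLOW(S) ⊇ {$}; new: +{$}
  FOLLOW(S)={$}  FOLLOW(A)={$,c}  FOLLOW(B)={$}  FOLLOW(C)={$}
round 2: (no change)
  FOLLOW(S)={$}  FOLLOW(A)={$,c}  FOLLOW(B)={$}  FOLLOW(C)={$}

FOLLOW(A) = ["$", "c"]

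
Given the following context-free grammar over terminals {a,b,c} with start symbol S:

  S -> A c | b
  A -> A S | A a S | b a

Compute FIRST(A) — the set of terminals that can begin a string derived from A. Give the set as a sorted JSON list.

FIRST iteration:
pass 1:
  A via A→b a: +{b}
  S via S→A c: +{b}
  FIRST(S)={b}  FIRST(A)={b}
pass 2: — fixpoint
  FIRST(S)={b}  FIRST(A)={b}

FIRST(A) = ["b"]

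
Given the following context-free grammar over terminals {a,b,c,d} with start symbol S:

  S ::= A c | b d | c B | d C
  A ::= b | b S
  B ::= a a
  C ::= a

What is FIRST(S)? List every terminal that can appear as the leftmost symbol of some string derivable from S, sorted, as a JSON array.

Compute FIRST by fixpoint:
round 1:
  A via A→b: +{b}
  B via B→a a: +{a}
  C via C→a: +{a}
  S via S→A c: +{b}
  S via S→c B: +{c}
  S via S→d C: +{d}
  FIRST(S)={b,c,d}  FIRST(A)={b}  FIRST(B)={a}  FIRST(C)={a}
round 2: (no change)
  FIRST(S)={b,c,d}  FIRST(A)={b}  FIRST(B)={a}  FIRST(C)={a}

FIRST(S) = ["b", "c", "d"]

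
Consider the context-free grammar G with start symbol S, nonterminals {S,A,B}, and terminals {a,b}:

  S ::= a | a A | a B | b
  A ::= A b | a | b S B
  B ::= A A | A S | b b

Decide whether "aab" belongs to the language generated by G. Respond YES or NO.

CNF form of G:
  S -> T1 A | T1 B | a | b
  A -> A T0 | T0 X2 | a
  B -> A A | A S | T0 T0
  T0 -> b
  T1 -> a
  X2 -> S B

CYK fill:
  [0..0]={A,S,T1}  "a"  orig:{A,S}
  [1..1]={A,S,T1}  "a"  orig:{A,S}
  [2..2]={S,T0}  "b"  orig:{S}
  [0..1]={B,S}  "aa"
  [1..2]={A,B}  "ab"
  [0..2]={B,S,X2}  "aab"  orig:{B,S}

S ∈ T[0,2] ⇒ YES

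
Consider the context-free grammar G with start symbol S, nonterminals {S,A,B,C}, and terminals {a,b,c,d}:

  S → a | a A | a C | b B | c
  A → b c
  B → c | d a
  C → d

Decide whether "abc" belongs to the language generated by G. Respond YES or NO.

CNF form of G:
  S -> T0 B | T3 A | T3 C | a | c
  A -> T0 T1
  B -> T2 T3 | c
  C -> d
  T0 -> b
  T1 -> c
  T2 -> d
  T3 -> a

CYK table (by increasing span):
  T[0,0] 'a' = {S,T3}  orig:{S}
  T[1,1] 'b' = {T0}  orig:{}
  T[2,2] 'c' = {B,S,T1}  orig:{B,S}
  T[0,1] 'ab' = ∅
  T[1,2] 'bc' = {A,S}
  T[0,2] 'abc' = {S}

S ∈ T[0,2] ⇒ YES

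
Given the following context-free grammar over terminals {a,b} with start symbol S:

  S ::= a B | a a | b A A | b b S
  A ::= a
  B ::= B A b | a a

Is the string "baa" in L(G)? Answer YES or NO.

Convert to CNF:
  S -> T0 X3 | T0 X4 | T1 B | T1 T1
  A -> a
  B -> B X2 | T1 T1
  T0 -> b
  T1 -> a
  X2 -> A T0
  X3 -> A A
  X4 -> T0 S

Fill CYK table bottom-up:
  [0..0]={T0}  "b"  orig:{}
  [1..1]={A,T1}  "a"  orig:{A}
  [2..2]={A,T1}  "a"  orig:{A}
  [0..1]=∅  "ba"
  [1..2]={B,S,X3}  "aa"  orig:{B,S}
  [0..2]={S,X4}  "baa"  orig:{S}

S ∈ T[0,2] ⇒ YES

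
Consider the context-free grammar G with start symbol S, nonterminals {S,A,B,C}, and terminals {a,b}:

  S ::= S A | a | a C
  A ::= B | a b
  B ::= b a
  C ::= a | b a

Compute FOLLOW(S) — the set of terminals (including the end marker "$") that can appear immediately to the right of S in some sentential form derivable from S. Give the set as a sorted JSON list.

Compute FIRST by fixpoint:
round 1:
  A via A→a b: +{a}
  B via B→b a: +{b}
  C via C→a: +{a}
  C via C→b a: +{b}
  S via S→a: +{a}
  FIRST[S]={a}  FIRST[A]={a}  FIRST[B]={b}  FIRST[C]={a,b}
round 2:
  A via A→B: +{b}
  FIRST[S]={a}  FIRST[A]={a,b}  FIRST[B]={b}  FIRST[C]={a,b}
round 3: (no change)
  FIRST[S]={a}  FIRST[A]={a,b}  FIRST[B]={b}  FIRST[C]={a,b}

FOLLOW sets:
seed FOLLOW(S) with $
[1]
  S→S A: FOLLOW(S) ⊇ FIRST(A) = {a,b}; new: +{a,b}
  S→S A: FOLLOW(A) ⊇ FOLLOW(S) ⊇ {$,a,b}; new: +{$,a,b}
  S→a C: FOLLOW(C) ⊇ FOLLOW(S) ⊇ {$,a,b}; new: +{$,a,b}
  S: {$,a,b}  A: {$,a,b}  B: {}  C: {$,a,b}
[2]
  A→B: FOLLOW(B) ⊇ FOLLOW(A) ⊇ {$,a,b}; new: +{$,a,b}
  S: {$,a,b}  A: {$,a,b}  B: {$,a,b}  C: {$,a,b}
[3] (no change)
  S: {$,a,b}  A: {$,a,b}  B: {$,a,b}  C: {$,a,b}

FOLLOW(S) = ["$", "a", "b"]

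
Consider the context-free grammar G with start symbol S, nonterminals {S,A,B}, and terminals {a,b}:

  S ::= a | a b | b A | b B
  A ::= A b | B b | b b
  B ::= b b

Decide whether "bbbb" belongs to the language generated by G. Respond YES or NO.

Convert to CNF:
  S -> T0 A | T0 B | T1 T0 | a
  A -> A T0 | B T0 | T0 T0
  B -> T0 T0
  T0 -> b
  T1 -> a

CYK fill:
  cell(0,0) b: {T0}  orig:{}
  cell(1,1) b: {T0}  orig:{}
  cell(2,2) b: {T0}  orig:{}
  cell(3,3) b: {T0}  orig:{}
  cell(0,1) bb: {A,B}
  cell(1,2) bb: {A,B}
  cell(2,3) bb: {A,B}
  cell(0,2) bbb: {A,S}
  cell(1,3) bbb: {A,S}
  cell(0,3) bbbb: {A,S}

S ∈ T[0,3] ⇒ YES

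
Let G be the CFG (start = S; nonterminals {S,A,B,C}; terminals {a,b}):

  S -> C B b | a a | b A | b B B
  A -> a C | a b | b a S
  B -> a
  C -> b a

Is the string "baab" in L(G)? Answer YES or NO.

CNF form of G:
  S -> C X3 | T0 T0 | T1 A | T1 X4
  A -> T0 C | T0 T1 | T1 X2
  B -> a
  C -> T1 T0
  T0 -> a
  T1 -> b
  X2 -> T0 S
  X3 -> B T1
  X4 -> B B

CYK table (by increasing span):
  [0..0]={T1}  "b"  orig:{}
  [1..1]={B,T0}  "a"  orig:{B}
  [2..2]={B,T0}  "a"  orig:{B}
  [3..3]={T1}  "b"  orig:{}
  [0..1]={C}  "ba"
  [1..2]={S,X4}  "aa"  orig:{S}
  [2..3]={A,X3}  "ab"  orig:{A}
  [0..2]={S}  "baa"
  [1..3]=∅  "aab"
  [0..3]={S}  "baab"

S ∈ T[0,3] ⇒ YES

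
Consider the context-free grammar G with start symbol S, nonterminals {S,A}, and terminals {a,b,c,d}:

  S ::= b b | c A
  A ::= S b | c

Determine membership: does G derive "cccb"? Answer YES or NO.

CNF form of G:
  S -> T0 T0 | T1 A
  A -> S T0 | c
  T0 -> b
  T1 -> c

Fill CYK table bottom-up:
  T[0,0] 'c' = {A,T1}  orig:{A}
  T[1,1] 'c' = {A,T1}  orig:{A}
  T[2,2] 'c' = {A,T1}  orig:{A}
  T[3,3] 'b' = {T0}  orig:{}
  T[0,1] 'cc' = {S}
  T[1,2] 'cc' = {S}
  T[2,3] 'cb' = ∅
  T[0,2] 'ccc' = ∅
  T[1,3] 'ccb' = {A}
  T[0,3] 'cccb' = {S}

S ∈ T[0,3] ⇒ YES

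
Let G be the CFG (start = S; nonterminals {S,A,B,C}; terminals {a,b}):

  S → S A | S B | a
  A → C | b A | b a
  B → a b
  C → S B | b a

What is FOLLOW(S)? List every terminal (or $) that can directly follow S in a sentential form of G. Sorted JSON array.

FIRST sets, iterate to fixpoint:
[1]
  A via A→b A: +{b}
  B via B→a b: +{a}
  C via C→b a: +{b}
  S via S→a: +{a}
  FIRST(S)={a}  FIRST(A)={b}  FIRST(B)={a}  FIRST(C)={b}
[2]
  C via C→S B: +{a}
  FIRST(S)={a}  FIRST(A)={b}  FIRST(B)={a}  FIRST(C)={a,b}
[3]
  A via A→C: +{a}
  FIRST(S)={a}  FIRST(A)={a,b}  FIRST(B)={a}  FIRST(C)={a,b}
[4] (no change)
  FIRST(S)={a}  FIRST(A)={a,b}  FIRST(B)={a}  FIRST(C)={a,b}

FOLLOW sets:
FOLLOW(S) := {$}
iter 1:
  C→S B: FOLLOW(S) ⊇ FIRST(B) = {a}; new: +{a}
  S→S A: FOLLOW(S) ⊇ FIRST(A) = {a,b}; new: +{b}
  S→S A: FOLLOW(A) ⊇ FOLLOW(S) ⊇ {$,a,b}; new: +{$,a,b}
  S→S B: FOLLOW(B) ⊇ FOLLOW(S) ⊇ {$,a,b}; new: +{$,a,b}
  S: {$,a,b}  A: {$,a,b}  B: {$,a,b}  C: {}
iter 2:
  A→C: FOLLOW(C) ⊇ FOLLOW(A) ⊇ {$,a,b}; new: +{$,a,b}
  S: {$,a,b}  A: {$,a,b}  B: {$,a,b}  C: {$,a,b}
iter 3: done
  S: {$,a,b}  A: {$,a,b}  B: {$,a,b}  C: {$,a,b}

FOLLOW(S) = ["$", "a", "b"]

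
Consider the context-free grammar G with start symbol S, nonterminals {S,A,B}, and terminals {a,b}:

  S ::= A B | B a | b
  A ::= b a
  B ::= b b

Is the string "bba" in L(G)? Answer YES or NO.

CNF form of G:
  S -> A B | B T1 | b
  A -> T0 T1
  B -> T0 T0
  T0 -> b
  T1 -> a

CYK fill:
  cell(0,0) b: {S,T0}  orig:{S}
  cell(1,1) b: {S,T0}  orig:{S}
  cell(2,2) a: {T1}  orig:{}
  cell(0,1) bb: {B}
  cell(1,2) ba: {A}
  cell(0,2) bba: {S}

S ∈ T[0,2] ⇒ YES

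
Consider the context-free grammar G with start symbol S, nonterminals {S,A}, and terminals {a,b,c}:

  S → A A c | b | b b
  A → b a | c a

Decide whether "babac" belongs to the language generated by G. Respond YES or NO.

Convert to CNF:
  S -> A X3 | T0 T0 | b
  A -> T0 T1 | T2 T1
  T0 -> b
  T1 -> a
  T2 -> c
  X3 -> A T2

Fill CYK table bottom-up:
  T[0,0] 'b' = {S,T0}  orig:{S}
  T[1,1] 'a' = {T1}  orig:{}
  T[2,2] 'b' = {S,T0}  orig:{S}
  T[3,3] 'a' = {T1}  orig:{}
  T[4,4] 'c' = {T2}  orig:{}
  T[0,1] 'ba' = {A}
  T[1,2] 'ab' = ∅
  T[2,3] 'ba' = {A}
  T[3,4] 'ac' = ∅
  T[0,2] 'bab' = ∅
  T[1,3] 'aba' = ∅
  T[2,4] 'bac' = {X3}  orig:{}
  T[0,3] 'baba' = ∅
  T[1,4] 'abac' = ∅
  T[0,4] 'babac' = {S}

S ∈ T[0,4] ⇒ YES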